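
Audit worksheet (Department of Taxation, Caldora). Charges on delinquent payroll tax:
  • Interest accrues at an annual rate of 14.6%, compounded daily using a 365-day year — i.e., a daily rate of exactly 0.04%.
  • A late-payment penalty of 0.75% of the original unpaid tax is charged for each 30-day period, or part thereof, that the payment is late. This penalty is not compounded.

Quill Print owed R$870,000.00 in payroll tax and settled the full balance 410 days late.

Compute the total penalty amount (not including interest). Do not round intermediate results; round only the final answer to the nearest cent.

R$91,350.00

Penalty periods: ⌈410/30⌉ = 14; penalty = 14 × 0.75% × R$870,000.00 = R$91,350.00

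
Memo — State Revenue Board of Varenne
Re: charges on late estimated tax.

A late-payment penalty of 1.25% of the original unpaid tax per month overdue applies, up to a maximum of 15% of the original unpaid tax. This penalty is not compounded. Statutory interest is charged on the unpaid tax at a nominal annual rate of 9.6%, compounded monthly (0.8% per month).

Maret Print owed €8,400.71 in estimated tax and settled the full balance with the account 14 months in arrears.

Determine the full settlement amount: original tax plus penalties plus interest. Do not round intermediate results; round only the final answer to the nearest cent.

Penalty (uncapped): 14 × 1.25% × €8,400.71 = €1,470.12…; cap = 15% × €8,400.71 = €1,260.11… → penalty = €1,260.11…
Interest: €8,400.71 × ((1 + 0.008)^14 − 1) = €8,400.71 × 0.1180145… = €991.4059…
Total = €8,400.71 + €1,260.1065 + €991.4059… = €10,652.22

€10,652.22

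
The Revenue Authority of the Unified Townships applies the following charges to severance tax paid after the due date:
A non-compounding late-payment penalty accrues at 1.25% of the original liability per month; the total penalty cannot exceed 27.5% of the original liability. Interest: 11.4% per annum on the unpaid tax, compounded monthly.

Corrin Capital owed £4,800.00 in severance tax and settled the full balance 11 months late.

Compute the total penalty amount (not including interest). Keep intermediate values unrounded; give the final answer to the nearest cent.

£660.00

Penalty: 11 × 1.25% × £4,800.00 = £660.00 (below the 27.5% cap of £1,320.00)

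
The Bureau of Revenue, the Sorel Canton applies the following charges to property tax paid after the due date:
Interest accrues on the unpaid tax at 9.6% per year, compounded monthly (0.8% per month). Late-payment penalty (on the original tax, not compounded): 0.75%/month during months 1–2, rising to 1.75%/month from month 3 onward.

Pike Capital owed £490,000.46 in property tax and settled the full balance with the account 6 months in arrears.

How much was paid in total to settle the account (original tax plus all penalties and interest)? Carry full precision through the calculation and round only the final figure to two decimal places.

Penalty, months 1–2: 2 × 0.75% × £490,000.46 = £7,350.01…
Penalty, months 3–6: 4 × 1.75% × £490,000.46 = £34,300.03…
Interest: £490,000.46 × ((1 + 0.008)^6 − 1) = £490,000.46 × 0.0489703… = £23,995.4703…
Total = £490,000.46 + £41,650.0391 + £23,995.4703… = £555,645.97

£555,645.97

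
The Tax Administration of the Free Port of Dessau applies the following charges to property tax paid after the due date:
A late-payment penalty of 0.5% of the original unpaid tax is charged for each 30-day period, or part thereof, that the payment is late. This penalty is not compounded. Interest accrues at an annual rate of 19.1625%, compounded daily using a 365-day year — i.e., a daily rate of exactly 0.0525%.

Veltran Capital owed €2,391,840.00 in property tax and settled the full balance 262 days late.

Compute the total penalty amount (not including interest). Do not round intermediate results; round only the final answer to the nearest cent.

Penalty periods: ⌈262/30⌉ = 9; penalty = 9 × 0.5% × €2,391,840.00 = €107,632.80

€107,632.80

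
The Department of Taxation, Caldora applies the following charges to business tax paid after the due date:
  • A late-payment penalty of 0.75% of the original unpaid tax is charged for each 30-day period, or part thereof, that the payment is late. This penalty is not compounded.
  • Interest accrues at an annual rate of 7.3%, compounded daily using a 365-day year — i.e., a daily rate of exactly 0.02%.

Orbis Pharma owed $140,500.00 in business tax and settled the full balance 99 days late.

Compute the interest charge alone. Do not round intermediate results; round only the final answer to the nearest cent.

Interest: $140,500.00 × ((1 + 0.0002)^99 − 1) = $140,500.00 × 0.01999530… = $2,809.3398…

$2,809.34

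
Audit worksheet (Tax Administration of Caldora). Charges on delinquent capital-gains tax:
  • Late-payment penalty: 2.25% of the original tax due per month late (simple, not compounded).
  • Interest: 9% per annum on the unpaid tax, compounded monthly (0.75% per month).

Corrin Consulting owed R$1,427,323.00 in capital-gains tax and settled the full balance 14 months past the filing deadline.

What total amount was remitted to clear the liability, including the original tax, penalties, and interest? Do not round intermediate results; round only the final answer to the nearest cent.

R$2,034,328.54

Late-payment penalty: 14 × 2.25% × R$1,427,323.00 = R$449,606.75…
Interest: R$1,427,323.00 × ((1 + 0.0075)^14 − 1) = R$1,427,323.00 × 0.1102755… = R$157,398.7971…
Total = R$1,427,323.00 + R$449,606.7450 + R$157,398.7971… = R$2,034,328.54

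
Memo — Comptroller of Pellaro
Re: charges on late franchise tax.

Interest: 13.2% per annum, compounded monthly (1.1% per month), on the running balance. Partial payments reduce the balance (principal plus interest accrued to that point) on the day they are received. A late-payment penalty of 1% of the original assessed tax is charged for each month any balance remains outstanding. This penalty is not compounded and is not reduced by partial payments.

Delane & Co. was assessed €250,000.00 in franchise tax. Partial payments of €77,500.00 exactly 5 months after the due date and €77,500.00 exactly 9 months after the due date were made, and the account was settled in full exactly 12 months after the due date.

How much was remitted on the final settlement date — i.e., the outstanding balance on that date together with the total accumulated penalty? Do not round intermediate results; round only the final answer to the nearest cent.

€151,317.74

Balance at month 5: €250,000.0000 × (1 + 0.011)^5 = €264,055.8458…
After €77,500.00 payment: €264,055.8458… − €77,500.00 = €186,555.8458…
Balance at month 9: €186,555.8458… × (1 + 0.011)^4 = €194,900.7386…
After €77,500.00 payment: €194,900.7386… − €77,500.00 = €117,400.7386…
Balance at month 12: €117,400.7386… × (1 + 0.011)^3 = €121,317.7357…
Penalty: 12 × 1% × €250,000.00 = €30,000.00
Final settlement = outstanding balance + penalty = €121,317.7357… + €30,000.00 = €151,317.74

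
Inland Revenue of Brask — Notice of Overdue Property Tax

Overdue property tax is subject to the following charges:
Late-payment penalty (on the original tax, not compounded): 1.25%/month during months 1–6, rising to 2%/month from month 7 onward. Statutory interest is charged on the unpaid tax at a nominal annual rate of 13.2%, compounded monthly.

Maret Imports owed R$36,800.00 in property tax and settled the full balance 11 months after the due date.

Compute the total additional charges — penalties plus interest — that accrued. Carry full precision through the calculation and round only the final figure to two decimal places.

Penalty, months 1–6: 6 × 1.25% × R$36,800.00 = R$2,760.00
Penalty, months 7–11: 5 × 2% × R$36,800.00 = R$3,680.00
Interest (13.2%/yr ÷ 12 = 1.1%/month): R$36,800.00 × ((1 + 0.011)^11 − 1) = R$4,705.9664…
Penalties + interest = R$6,440.0000 + R$4,705.9664… = R$11,145.97

R$11,145.97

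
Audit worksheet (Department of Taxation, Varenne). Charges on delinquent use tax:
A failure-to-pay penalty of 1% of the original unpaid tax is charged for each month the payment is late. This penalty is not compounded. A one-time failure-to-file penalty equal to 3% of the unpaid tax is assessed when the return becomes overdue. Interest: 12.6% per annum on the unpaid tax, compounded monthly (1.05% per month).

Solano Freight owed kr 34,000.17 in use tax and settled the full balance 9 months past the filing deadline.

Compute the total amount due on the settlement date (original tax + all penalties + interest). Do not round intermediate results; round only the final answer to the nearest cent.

kr 41,431.51

Failure-to-file penalty: 3% × kr 34,000.17 = kr 1,020.01…
Failure-to-pay penalty: 9 × 1% × kr 34,000.17 = kr 3,060.02…
Interest: kr 34,000.17 × ((1 + 0.0105)^9 − 1) = kr 34,000.17 × 0.0985678… = kr 3,351.3216…
Total = kr 34,000.17 + kr 4,080.0204 + kr 3,351.3216… = kr 41,431.51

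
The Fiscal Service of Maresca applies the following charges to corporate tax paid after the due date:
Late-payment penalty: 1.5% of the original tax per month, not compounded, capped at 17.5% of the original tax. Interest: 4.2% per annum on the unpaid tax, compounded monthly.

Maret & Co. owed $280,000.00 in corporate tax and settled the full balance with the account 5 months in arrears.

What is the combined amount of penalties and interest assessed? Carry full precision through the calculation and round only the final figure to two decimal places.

Penalty: 5 × 1.5% × $280,000.00 = $21,000.00 (below the 17.5% cap of $49,000.00)
Interest (4.2%/yr ÷ 12 = 0.35%/month): $280,000.00 × ((1 + 0.0035)^5 − 1) = $4,934.4203…
Penalties + interest = $21,000.0000 + $4,934.4203… = $25,934.42

$25,934.42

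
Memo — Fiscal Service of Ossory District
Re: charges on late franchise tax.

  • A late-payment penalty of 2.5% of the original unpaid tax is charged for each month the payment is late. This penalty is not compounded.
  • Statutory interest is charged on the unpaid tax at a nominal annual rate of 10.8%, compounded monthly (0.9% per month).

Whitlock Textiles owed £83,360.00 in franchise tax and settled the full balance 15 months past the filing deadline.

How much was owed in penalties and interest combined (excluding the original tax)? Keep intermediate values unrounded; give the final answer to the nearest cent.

Late-payment penalty: 15 × 2.5% × £83,360.00 = £31,260.00
Interest: £83,360.00 × ((1 + 0.009)^15 − 1) = £83,360.00 × 0.1438458… = £11,990.9885…
Penalties + interest = £31,260.0000 + £11,990.9885… = £43,250.99

£43,250.99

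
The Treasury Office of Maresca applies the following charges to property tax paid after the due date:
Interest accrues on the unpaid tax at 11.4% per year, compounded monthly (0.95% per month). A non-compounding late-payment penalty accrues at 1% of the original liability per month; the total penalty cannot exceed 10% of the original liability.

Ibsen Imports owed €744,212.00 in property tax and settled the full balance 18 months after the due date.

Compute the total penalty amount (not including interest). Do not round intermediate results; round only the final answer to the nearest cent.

Penalty (uncapped): 18 × 1% × €744,212.00 = €133,958.16; cap = 10% × €744,212.00 = €74,421.20 → penalty = €74,421.20

€74,421.20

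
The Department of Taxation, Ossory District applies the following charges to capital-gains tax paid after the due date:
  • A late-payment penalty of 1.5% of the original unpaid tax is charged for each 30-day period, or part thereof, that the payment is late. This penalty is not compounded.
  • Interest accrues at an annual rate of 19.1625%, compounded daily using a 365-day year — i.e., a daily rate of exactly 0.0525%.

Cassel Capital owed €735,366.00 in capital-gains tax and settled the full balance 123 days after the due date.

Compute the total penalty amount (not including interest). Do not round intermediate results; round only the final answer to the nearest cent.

€55,152.45

Penalty periods: ⌈123/30⌉ = 5; penalty = 5 × 1.5% × €735,366.00 = €55,152.45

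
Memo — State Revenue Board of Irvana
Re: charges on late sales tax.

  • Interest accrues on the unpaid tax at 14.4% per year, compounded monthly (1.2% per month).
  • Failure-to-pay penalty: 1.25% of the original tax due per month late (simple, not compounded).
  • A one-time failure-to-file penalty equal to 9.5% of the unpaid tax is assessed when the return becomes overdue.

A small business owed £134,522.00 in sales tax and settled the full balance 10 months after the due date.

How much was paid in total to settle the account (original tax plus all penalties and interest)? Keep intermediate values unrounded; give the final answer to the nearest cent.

£181,159.67

Failure-to-file penalty: 9.5% × £134,522.00 = £12,779.59
Failure-to-pay penalty: 10 × 1.25% × £134,522.00 = £16,815.25
Interest: £134,522.00 × ((1 + 0.012)^10 − 1) = £134,522.00 × 0.1266918… = £17,042.8313…
Total = £134,522.00 + £29,594.8400 + £17,042.8313… = £181,159.67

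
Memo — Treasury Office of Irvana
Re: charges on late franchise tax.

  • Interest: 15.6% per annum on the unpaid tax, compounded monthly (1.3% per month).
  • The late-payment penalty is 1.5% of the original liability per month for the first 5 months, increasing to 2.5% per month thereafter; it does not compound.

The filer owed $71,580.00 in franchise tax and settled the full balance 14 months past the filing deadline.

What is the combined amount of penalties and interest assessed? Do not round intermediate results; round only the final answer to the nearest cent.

Penalty, months 1–5: 5 × 1.5% × $71,580.00 = $5,368.50
Penalty, months 6–14: 9 × 2.5% × $71,580.00 = $16,105.50
Interest: $71,580.00 × ((1 + 0.013)^14 − 1) = $71,580.00 × 0.1982081… = $14,187.7326…
Penalties + interest = $21,474.0000 + $14,187.7326… = $35,661.73

$35,661.73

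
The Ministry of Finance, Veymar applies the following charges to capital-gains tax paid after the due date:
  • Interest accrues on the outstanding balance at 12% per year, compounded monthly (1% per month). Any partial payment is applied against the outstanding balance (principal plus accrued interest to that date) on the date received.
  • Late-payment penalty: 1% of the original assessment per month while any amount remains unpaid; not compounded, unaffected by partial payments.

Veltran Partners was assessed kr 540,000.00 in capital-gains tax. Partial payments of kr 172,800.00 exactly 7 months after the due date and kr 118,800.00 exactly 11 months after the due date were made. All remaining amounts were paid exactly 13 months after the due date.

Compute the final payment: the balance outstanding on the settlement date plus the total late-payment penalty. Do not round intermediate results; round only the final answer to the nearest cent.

kr 380,151.81

Balance at month 7: kr 540,000.0000 × (1 + 0.01)^7 = kr 578,953.0901…
After kr 172,800.00 payment: kr 578,953.0901… − kr 172,800.00 = kr 406,153.0901…
Balance at month 11: kr 406,153.0901… × (1 + 0.01)^4 = kr 422,644.5343…
After kr 118,800.00 payment: kr 422,644.5343… − kr 118,800.00 = kr 303,844.5343…
Balance at month 13: kr 303,844.5343… × (1 + 0.01)^2 = kr 309,951.8094…
Penalty: 13 × 1% × kr 540,000.00 = kr 70,200.00
Final settlement = outstanding balance + penalty = kr 309,951.8094… + kr 70,200.00 = kr 380,151.81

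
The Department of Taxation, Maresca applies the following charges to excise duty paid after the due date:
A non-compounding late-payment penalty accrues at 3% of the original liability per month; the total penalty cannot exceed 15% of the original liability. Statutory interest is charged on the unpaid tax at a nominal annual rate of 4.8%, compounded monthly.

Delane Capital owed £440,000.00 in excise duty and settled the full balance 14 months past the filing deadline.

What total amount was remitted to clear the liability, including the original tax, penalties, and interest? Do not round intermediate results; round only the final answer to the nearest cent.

£531,291.00

Penalty (uncapped): 14 × 3% × £440,000.00 = £184,800.00; cap = 15% × £440,000.00 = £66,000.00 → penalty = £66,000.00
Interest (4.8%/yr ÷ 12 = 0.4%/month): £440,000.00 × ((1 + 0.004)^14 − 1) = £25,291.0039…
Total = £440,000.00 + £66,000.0000 + £25,291.0039… = £531,291.00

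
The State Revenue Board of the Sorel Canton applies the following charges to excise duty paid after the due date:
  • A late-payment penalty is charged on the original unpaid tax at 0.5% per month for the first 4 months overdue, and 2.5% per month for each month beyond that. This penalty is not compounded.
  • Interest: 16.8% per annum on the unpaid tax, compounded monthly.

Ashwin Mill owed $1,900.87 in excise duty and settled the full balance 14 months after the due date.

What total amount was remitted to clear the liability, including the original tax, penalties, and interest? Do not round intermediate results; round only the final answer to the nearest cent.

$2,822.55

Penalty, months 1–4: 4 × 0.5% × $1,900.87 = $38.02…
Penalty, months 5–14: 10 × 2.5% × $1,900.87 = $475.22…
Interest (16.8%/yr ÷ 12 = 1.4%/month): $1,900.87 × ((1 + 0.014)^14 − 1) = $408.4482…
Total = $1,900.87 + $513.2349 + $408.4482… = $2,822.55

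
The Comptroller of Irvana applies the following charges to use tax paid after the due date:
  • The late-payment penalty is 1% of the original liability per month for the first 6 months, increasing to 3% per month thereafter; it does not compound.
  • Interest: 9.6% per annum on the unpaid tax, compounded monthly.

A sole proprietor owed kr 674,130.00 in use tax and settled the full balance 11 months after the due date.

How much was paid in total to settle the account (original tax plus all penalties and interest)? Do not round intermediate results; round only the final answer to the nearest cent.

Penalty, months 1–6: 6 × 1% × kr 674,130.00 = kr 40,447.80
Penalty, months 7–11: 5 × 3% × kr 674,130.00 = kr 101,119.50
Interest (9.6%/yr ÷ 12 = 0.8%/month): kr 674,130.00 × ((1 + 0.008)^11 − 1) = kr 61,754.2496…
Total = kr 674,130.00 + kr 141,567.3000 + kr 61,754.2496… = kr 877,451.55

kr 877,451.55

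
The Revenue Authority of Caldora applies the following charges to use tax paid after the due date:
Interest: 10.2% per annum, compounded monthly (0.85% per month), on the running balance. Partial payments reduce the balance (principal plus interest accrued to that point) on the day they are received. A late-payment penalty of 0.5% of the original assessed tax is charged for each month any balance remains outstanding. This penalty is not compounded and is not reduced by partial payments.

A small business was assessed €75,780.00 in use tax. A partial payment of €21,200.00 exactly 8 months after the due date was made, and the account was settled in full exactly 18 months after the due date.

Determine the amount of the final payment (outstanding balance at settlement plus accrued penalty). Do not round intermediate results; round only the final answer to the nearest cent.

Balance at month 8: €75,780.0000 × (1 + 0.0085)^8 = €81,088.9770…
After €21,200.00 payment: €81,088.9770… − €21,200.00 = €59,888.9770…
Balance at month 18: €59,888.9770… × (1 + 0.0085)^10 = €65,178.7339…
Penalty: 18 × 0.5% × €75,780.00 = €6,820.20
Final settlement = outstanding balance + penalty = €65,178.7339… + €6,820.20 = €71,998.93

€71,998.93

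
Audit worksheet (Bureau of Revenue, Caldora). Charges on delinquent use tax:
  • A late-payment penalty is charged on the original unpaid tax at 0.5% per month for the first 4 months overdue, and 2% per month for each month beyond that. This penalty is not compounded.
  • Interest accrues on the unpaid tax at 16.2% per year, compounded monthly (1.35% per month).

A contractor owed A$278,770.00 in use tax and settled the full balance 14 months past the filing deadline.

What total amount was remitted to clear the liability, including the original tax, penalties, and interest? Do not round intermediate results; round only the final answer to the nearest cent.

A$397,669.44

Penalty, months 1–4: 4 × 0.5% × A$278,770.00 = A$5,575.40
Penalty, months 5–14: 10 × 2% × A$278,770.00 = A$55,754.00
Interest: A$278,770.00 × ((1 + 0.0135)^14 − 1) = A$278,770.00 × 0.2065145… = A$57,570.0446…
Total = A$278,770.00 + A$61,329.4000 + A$57,570.0446… = A$397,669.44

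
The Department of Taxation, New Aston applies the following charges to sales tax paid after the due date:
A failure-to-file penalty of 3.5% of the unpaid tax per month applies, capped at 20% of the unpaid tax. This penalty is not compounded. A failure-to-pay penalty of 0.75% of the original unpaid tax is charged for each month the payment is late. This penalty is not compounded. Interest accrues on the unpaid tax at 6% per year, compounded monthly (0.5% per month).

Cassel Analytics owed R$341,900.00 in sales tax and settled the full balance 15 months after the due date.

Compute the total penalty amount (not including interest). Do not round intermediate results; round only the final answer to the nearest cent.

Failure-to-file: 15 × 3.5% × R$341,900.00 = R$179,497.50, capped at 20% × R$341,900.00 = R$68,380.00
Failure-to-pay penalty: 15 × 0.75% × R$341,900.00 = R$38,463.75
Total penalty = R$68,380.00 + R$38,463.75 = R$106,843.75

R$106,843.75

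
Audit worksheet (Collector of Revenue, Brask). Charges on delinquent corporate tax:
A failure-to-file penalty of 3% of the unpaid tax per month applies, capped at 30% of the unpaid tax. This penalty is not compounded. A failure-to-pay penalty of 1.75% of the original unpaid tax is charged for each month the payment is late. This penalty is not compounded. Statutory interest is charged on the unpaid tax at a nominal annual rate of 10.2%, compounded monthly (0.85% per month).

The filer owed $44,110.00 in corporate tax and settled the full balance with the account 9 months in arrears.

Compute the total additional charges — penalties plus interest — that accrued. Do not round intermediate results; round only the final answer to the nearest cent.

Failure-to-file: 9 × 3% × $44,110.00 = $11,909.70 (under the 30% cap)
Failure-to-pay penalty = 1.75% × $44,110.00 × 9 mo = $6,947.33…
Interest: $44,110.00 × ((1 + 0.0085)^9 − 1) = $44,110.00 × 0.0791532… = $3,491.4499…
Penalties + interest = $18,857.0250 + $3,491.4499… = $22,348.47

$22,348.47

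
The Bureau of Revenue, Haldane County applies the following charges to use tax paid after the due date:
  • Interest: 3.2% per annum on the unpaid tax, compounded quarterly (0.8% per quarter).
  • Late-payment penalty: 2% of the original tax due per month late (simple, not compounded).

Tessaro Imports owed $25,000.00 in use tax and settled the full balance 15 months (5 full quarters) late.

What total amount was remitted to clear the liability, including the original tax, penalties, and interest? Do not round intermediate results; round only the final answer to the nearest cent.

$33,516.13

Late-payment penalty: 15 × 2% × $25,000.00 = $7,500.00
Interest: $25,000.00 × ((1 + 0.008)^5 − 1) = $25,000.00 × 0.0406451… = $1,016.1285…
Total = $25,000.00 + $7,500.0000 + $1,016.1285… = $33,516.13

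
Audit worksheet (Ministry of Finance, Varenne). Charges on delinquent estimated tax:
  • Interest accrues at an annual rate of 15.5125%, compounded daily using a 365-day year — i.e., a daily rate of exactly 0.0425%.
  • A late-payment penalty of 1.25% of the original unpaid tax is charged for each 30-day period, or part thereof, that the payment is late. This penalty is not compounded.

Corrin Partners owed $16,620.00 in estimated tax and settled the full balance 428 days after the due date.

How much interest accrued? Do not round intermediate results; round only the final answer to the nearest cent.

Interest: $16,620.00 × ((1 + 0.000425)^428 − 1) = $16,620.00 × 0.19944789… = $3,314.8239…

$3,314.82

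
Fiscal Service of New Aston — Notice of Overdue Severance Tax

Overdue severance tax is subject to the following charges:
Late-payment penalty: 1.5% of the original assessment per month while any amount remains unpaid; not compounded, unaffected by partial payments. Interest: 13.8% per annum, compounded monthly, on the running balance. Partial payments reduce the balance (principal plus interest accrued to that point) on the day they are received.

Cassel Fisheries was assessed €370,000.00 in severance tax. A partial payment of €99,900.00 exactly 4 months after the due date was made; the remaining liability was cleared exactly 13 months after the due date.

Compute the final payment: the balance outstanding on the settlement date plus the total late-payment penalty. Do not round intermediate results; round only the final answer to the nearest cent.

€390,719.14

Monthly rate = 13.8% ÷ 12 = 1.15%
Balance at month 4: €370,000.0000 × (1 + 0.0115)^4 = €387,315.8524…
After €99,900.00 payment: €387,315.8524… − €99,900.00 = €287,415.8524…
Balance at month 13: €287,415.8524… × (1 + 0.0115)^9 = €318,569.1391…
Penalty: 13 × 1.5% × €370,000.00 = €72,150.00
Final settlement = outstanding balance + penalty = €318,569.1391… + €72,150.00 = €390,719.14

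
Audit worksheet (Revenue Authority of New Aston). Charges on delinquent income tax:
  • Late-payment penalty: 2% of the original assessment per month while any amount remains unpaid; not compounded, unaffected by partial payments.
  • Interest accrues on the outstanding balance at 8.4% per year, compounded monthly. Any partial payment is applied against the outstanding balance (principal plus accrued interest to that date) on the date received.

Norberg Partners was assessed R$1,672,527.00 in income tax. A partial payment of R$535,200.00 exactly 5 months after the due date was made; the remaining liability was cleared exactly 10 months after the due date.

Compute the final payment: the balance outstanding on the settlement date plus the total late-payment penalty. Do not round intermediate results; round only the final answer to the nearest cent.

R$1,573,670.81

Monthly rate = 8.4% ÷ 12 = 0.7%
Balance at month 5: R$1,672,527.0000 × (1 + 0.007)^5 = R$1,731,890.7401…
After R$535,200.00 payment: R$1,731,890.7401… − R$535,200.00 = R$1,196,690.7401…
Balance at month 10: R$1,196,690.7401… × (1 + 0.007)^5 = R$1,239,165.4135…
Penalty: 10 × 2% × R$1,672,527.00 = R$334,505.40
Final settlement = outstanding balance + penalty = R$1,239,165.4135… + R$334,505.40 = R$1,573,670.81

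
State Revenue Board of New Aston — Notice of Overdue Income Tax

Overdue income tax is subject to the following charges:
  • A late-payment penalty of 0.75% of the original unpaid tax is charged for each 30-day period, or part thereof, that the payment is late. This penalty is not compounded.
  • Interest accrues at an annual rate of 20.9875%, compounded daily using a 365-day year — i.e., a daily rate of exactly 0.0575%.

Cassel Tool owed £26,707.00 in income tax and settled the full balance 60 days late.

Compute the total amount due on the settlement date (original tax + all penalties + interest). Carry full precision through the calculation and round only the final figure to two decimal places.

Penalty periods: ⌈60/30⌉ = 2; penalty = 2 × 0.75% × £26,707.00 = £400.61…
Interest: £26,707.00 × ((1 + 0.000575)^60 − 1) = £26,707.00 × 0.03509177… = £937.1958…
Total = £26,707.00 + £400.6050 + £937.1958… = £28,044.80

£28,044.80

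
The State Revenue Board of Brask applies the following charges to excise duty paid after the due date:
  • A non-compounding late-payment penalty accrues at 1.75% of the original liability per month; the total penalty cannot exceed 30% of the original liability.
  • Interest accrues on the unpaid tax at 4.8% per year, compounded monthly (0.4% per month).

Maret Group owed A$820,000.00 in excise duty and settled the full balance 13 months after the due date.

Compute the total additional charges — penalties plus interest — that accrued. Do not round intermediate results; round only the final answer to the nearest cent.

Penalty: 13 × 1.75% × A$820,000.00 = A$186,550.00 (below the 30% cap of A$246,000.00)
Interest: A$820,000.00 × ((1 + 0.004)^13 − 1) = A$820,000.00 × 0.0532665… = A$43,678.5205…
Penalties + interest = A$186,550.0000 + A$43,678.5205… = A$230,228.52

A$230,228.52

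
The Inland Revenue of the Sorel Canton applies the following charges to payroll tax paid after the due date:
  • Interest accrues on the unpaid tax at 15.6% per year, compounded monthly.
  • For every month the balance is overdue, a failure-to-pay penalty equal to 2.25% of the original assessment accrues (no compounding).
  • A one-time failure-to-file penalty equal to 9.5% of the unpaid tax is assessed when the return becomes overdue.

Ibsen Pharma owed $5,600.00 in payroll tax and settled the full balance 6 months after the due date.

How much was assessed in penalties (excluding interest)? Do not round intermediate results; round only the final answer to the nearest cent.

$1,288.00

Failure-to-file penalty: 9.5% × $5,600.00 = $532.00
Failure-to-pay penalty = 2.25% × $5,600.00 × 6 mo = $756.00
Total penalty = $532.00 + $756.00 = $1,288.00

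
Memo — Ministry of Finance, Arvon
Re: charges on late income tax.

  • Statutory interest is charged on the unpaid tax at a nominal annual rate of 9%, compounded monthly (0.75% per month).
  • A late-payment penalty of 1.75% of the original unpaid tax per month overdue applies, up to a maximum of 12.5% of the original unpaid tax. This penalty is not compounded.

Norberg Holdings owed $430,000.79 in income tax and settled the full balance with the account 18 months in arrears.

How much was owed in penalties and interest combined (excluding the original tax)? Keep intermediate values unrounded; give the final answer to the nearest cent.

$115,653.18

Penalty (uncapped): 18 × 1.75% × $430,000.79 = $135,450.25…; cap = 12.5% × $430,000.79 = $53,750.10… → penalty = $53,750.10…
Interest: $430,000.79 × ((1 + 0.0075)^18 − 1) = $430,000.79 × 0.1439604… = $61,903.0809…
Penalties + interest = $53,750.0988… + $61,903.0809… = $115,653.18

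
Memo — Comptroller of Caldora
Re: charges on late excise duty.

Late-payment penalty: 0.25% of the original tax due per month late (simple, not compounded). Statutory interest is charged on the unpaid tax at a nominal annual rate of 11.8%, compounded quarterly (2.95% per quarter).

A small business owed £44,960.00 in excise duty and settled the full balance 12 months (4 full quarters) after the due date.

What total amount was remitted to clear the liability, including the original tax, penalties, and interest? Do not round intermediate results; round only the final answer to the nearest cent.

Late-payment penalty: 12 × 0.25% × £44,960.00 = £1,348.80
Interest: £44,960.00 × ((1 + 0.0295)^4 − 1) = £44,960.00 × 0.1233249… = £5,544.6896…
Total = £44,960.00 + £1,348.8000 + £5,544.6896… = £51,853.49

£51,853.49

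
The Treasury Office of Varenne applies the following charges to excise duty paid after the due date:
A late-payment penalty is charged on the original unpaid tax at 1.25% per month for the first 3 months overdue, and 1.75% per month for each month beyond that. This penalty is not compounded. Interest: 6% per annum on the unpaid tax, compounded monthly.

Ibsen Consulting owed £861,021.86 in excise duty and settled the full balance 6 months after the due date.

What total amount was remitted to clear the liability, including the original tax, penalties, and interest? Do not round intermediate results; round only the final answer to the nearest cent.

£964,669.53

Penalty, months 1–3: 3 × 1.25% × £861,021.86 = £32,288.32…
Penalty, months 4–6: 3 × 1.75% × £861,021.86 = £45,203.65…
Interest (6%/yr ÷ 12 = 0.5%/month): £861,021.86 × ((1 + 0.005)^6 − 1) = £26,155.6996…
Total = £861,021.86 + £77,491.9674 + £26,155.6996… = £964,669.53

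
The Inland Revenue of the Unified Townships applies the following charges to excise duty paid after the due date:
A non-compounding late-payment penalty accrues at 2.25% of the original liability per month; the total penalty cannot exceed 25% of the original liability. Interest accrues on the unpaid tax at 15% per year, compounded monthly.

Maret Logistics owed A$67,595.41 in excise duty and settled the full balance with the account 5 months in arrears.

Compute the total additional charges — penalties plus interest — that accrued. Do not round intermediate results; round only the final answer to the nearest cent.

A$11,936.14

Penalty: 5 × 2.25% × A$67,595.41 = A$7,604.48… (below the 25% cap of A$16,898.85…)
Interest (15%/yr ÷ 12 = 1.25%/month): A$67,595.41 × ((1 + 0.0125)^5 − 1) = A$4,331.6594…
Penalties + interest = A$7,604.4836… + A$4,331.6594… = A$11,936.14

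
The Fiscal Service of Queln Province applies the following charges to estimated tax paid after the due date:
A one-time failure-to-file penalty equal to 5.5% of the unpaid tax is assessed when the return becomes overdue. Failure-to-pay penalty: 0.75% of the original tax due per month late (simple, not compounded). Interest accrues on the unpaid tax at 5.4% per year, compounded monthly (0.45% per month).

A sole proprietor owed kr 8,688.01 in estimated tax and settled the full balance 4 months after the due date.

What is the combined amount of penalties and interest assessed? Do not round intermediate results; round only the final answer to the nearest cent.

Failure-to-file penalty: 5.5% × kr 8,688.01 = kr 477.84…
Failure-to-pay penalty: 4 × 0.75% × kr 8,688.01 = kr 260.64…
Interest: kr 8,688.01 × ((1 + 0.0045)^4 − 1) = kr 8,688.01 × 0.0181219… = kr 157.4429…
Penalties + interest = kr 738.4809… + kr 157.4429… = kr 895.92

kr 895.92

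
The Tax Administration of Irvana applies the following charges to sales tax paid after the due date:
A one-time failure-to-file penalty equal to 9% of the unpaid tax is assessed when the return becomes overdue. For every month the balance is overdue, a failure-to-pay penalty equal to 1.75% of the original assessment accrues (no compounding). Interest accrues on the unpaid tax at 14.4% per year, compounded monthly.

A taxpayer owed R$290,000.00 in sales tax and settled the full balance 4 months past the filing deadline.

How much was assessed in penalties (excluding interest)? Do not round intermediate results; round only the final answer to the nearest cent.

R$46,400.00

Failure-to-file penalty: 9% × R$290,000.00 = R$26,100.00
Failure-to-pay penalty = 1.75% × R$290,000.00 × 4 mo = R$20,300.00
Total penalty = R$26,100.00 + R$20,300.00 = R$46,400.00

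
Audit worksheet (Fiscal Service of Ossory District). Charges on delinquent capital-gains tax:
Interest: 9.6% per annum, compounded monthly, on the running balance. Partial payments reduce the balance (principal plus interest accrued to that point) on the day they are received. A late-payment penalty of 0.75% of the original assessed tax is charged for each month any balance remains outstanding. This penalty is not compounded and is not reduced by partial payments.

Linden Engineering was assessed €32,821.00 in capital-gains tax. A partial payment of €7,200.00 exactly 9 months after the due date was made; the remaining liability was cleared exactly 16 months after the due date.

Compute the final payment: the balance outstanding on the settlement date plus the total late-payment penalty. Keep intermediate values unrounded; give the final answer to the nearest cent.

€33,609.33

Monthly rate = 9.6% ÷ 12 = 0.8%
Balance at month 9: €32,821.0000 × (1 + 0.008)^9 = €35,261.1602…
After €7,200.00 payment: €35,261.1602… − €7,200.00 = €28,061.1602…
Balance at month 16: €28,061.1602… × (1 + 0.008)^7 = €29,670.8063…
Penalty: 16 × 0.75% × €32,821.00 = €3,938.52
Final settlement = outstanding balance + penalty = €29,670.8063… + €3,938.52 = €33,609.33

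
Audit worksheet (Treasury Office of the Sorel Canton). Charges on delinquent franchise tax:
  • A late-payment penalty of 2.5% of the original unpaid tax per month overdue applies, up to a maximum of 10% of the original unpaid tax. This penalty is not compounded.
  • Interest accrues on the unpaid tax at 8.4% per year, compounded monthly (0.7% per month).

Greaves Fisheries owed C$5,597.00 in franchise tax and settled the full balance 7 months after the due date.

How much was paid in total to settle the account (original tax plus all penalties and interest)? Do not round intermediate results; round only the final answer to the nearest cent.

Penalty (uncapped): 7 × 2.5% × C$5,597.00 = C$979.48…; cap = 10% × C$5,597.00 = C$559.70 → penalty = C$559.70
Interest: C$5,597.00 × ((1 + 0.007)^7 − 1) = C$5,597.00 × 0.0500411… = C$280.0800…
Total = C$5,597.00 + C$559.7000 + C$280.0800… = C$6,436.78

C$6,436.78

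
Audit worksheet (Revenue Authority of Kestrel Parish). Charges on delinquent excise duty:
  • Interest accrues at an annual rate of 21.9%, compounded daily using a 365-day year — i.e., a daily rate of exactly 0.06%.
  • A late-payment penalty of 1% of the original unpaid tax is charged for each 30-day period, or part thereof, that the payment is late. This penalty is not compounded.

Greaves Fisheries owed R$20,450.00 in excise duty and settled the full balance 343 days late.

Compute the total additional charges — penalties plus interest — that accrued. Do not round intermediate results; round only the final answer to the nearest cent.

Penalty periods: ⌈343/30⌉ = 12; penalty = 12 × 1% × R$20,450.00 = R$2,454.00
Interest: R$20,450.00 × ((1 + 0.0006)^343 − 1) = R$20,450.00 × 0.22843166… = R$4,671.4275…
Penalties + interest = R$2,454.0000 + R$4,671.4275… = R$7,125.43

R$7,125.43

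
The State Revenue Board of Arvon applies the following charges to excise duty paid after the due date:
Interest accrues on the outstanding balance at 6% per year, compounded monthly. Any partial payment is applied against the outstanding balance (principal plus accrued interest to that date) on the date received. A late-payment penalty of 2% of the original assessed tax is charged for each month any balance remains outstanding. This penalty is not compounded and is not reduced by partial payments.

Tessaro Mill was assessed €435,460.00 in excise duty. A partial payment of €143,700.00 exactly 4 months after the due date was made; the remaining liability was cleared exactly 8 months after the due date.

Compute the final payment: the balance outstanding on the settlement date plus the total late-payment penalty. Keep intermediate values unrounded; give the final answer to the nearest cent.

Monthly rate = 6% ÷ 12 = 0.5%
Balance at month 4: €435,460.0000 × (1 + 0.005)^4 = €444,234.7370…
After €143,700.00 payment: €444,234.7370… − €143,700.00 = €300,534.7370…
Balance at month 8: €300,534.7370… × (1 + 0.005)^4 = €306,590.6624…
Penalty: 8 × 2% × €435,460.00 = €69,673.60
Final settlement = outstanding balance + penalty = €306,590.6624… + €69,673.60 = €376,264.26

€376,264.26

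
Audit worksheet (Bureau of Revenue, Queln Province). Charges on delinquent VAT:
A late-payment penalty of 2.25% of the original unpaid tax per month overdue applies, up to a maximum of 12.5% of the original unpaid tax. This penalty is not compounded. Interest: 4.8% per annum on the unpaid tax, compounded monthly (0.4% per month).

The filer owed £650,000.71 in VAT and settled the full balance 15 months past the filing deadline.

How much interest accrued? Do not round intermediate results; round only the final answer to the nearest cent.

£40,111.20

Interest: £650,000.71 × ((1 + 0.004)^15 − 1) = £650,000.71 × 0.0617095… = £40,111.2010…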